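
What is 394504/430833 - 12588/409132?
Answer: 38995221181/44066891739 ≈ 0.88491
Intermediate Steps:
394504/430833 - 12588/409132 = 394504*(1/430833) - 12588*1/409132 = 394504/430833 - 3147/102283 = 38995221181/44066891739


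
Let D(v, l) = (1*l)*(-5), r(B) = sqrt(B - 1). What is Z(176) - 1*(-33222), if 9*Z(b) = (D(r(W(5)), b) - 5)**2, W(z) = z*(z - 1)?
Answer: 120247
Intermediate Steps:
W(z) = z*(-1 + z)
r(B) = sqrt(-1 + B)
D(v, l) = -5*l (D(v, l) = l*(-5) = -5*l)
Z(b) = (-5 - 5*b)**2/9 (Z(b) = (-5*b - 5)**2/9 = (-5 - 5*b)**2/9)
Z(176) - 1*(-33222) = 25*(1 + 176)**2/9 - 1*(-33222) = (25/9)*177**2 + 33222 = (25/9)*31329 + 33222 = 87025 + 33222 = 120247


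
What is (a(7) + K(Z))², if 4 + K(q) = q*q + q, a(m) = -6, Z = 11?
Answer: 14884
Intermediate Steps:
K(q) = -4 + q + q² (K(q) = -4 + (q*q + q) = -4 + (q² + q) = -4 + (q + q²) = -4 + q + q²)
(a(7) + K(Z))² = (-6 + (-4 + 11 + 11²))² = (-6 + (-4 + 11 + 121))² = (-6 + 128)² = 122² = 14884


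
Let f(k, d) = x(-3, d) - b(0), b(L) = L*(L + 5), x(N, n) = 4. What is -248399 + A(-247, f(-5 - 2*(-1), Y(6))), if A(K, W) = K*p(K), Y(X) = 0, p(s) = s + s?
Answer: -126381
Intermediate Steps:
p(s) = 2*s
b(L) = L*(5 + L)
f(k, d) = 4 (f(k, d) = 4 - 0*(5 + 0) = 4 - 0*5 = 4 - 1*0 = 4 + 0 = 4)
A(K, W) = 2*K**2 (A(K, W) = K*(2*K) = 2*K**2)
-248399 + A(-247, f(-5 - 2*(-1), Y(6))) = -248399 + 2*(-247)**2 = -248399 + 2*61009 = -248399 + 122018 = -126381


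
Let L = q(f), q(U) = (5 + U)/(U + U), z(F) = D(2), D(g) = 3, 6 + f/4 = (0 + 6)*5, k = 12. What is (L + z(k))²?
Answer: 458329/36864 ≈ 12.433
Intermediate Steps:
f = 96 (f = -24 + 4*((0 + 6)*5) = -24 + 4*(6*5) = -24 + 4*30 = -24 + 120 = 96)
z(F) = 3
q(U) = (5 + U)/(2*U) (q(U) = (5 + U)/((2*U)) = (5 + U)*(1/(2*U)) = (5 + U)/(2*U))
L = 101/192 (L = (½)*(5 + 96)/96 = (½)*(1/96)*101 = 101/192 ≈ 0.52604)
(L + z(k))² = (101/192 + 3)² = (677/192)² = 458329/36864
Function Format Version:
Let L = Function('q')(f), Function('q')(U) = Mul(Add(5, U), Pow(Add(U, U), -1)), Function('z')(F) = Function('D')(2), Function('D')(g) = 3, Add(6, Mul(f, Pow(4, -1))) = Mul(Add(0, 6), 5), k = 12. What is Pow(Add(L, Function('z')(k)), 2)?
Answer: Rational(458329, 36864) ≈ 12.433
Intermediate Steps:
f = 96 (f = Add(-24, Mul(4, Mul(Add(0, 6), 5))) = Add(-24, Mul(4, Mul(6, 5))) = Add(-24, Mul(4, 30)) = Add(-24, 120) = 96)
Function('z')(F) = 3
Function('q')(U) = Mul(Rational(1, 2), Pow(U, -1), Add(5, U)) (Function('q')(U) = Mul(Add(5, U), Pow(Mul(2, U), -1)) = Mul(Add(5, U), Mul(Rational(1, 2), Pow(U, -1))) = Mul(Rational(1, 2), Pow(U, -1), Add(5, U)))
L = Rational(101, 192) (L = Mul(Rational(1, 2), Pow(96, -1), Add(5, 96)) = Mul(Rational(1, 2), Rational(1, 96), 101) = Rational(101, 192) ≈ 0.52604)
Pow(Add(L, Function('z')(k)), 2) = Pow(Add(Rational(101, 192), 3), 2) = Pow(Rational(677, 192), 2) = Rational(458329, 36864)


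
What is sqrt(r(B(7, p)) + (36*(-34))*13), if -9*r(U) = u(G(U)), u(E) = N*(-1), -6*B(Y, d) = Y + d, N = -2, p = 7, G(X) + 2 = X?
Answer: I*sqrt(143210)/3 ≈ 126.14*I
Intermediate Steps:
G(X) = -2 + X
B(Y, d) = -Y/6 - d/6 (B(Y, d) = -(Y + d)/6 = -Y/6 - d/6)
u(E) = 2 (u(E) = -2*(-1) = 2)
r(U) = -2/9 (r(U) = -1/9*2 = -2/9)
sqrt(r(B(7, p)) + (36*(-34))*13) = sqrt(-2/9 + (36*(-34))*13) = sqrt(-2/9 - 1224*13) = sqrt(-2/9 - 15912) = sqrt(-143210/9) = I*sqrt(143210)/3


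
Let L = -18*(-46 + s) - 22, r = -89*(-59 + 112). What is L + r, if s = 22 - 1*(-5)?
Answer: -4397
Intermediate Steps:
s = 27 (s = 22 + 5 = 27)
r = -4717 (r = -89*53 = -4717)
L = 320 (L = -18*(-46 + 27) - 22 = -18*(-19) - 22 = 342 - 22 = 320)
L + r = 320 - 4717 = -4397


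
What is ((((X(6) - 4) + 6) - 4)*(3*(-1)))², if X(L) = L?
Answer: 144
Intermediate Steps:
((((X(6) - 4) + 6) - 4)*(3*(-1)))² = ((((6 - 4) + 6) - 4)*(3*(-1)))² = (((2 + 6) - 4)*(-3))² = ((8 - 4)*(-3))² = (4*(-3))² = (-12)² = 144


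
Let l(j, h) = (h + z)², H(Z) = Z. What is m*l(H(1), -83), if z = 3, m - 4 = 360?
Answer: 2329600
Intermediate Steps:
m = 364 (m = 4 + 360 = 364)
l(j, h) = (3 + h)² (l(j, h) = (h + 3)² = (3 + h)²)
m*l(H(1), -83) = 364*(3 - 83)² = 364*(-80)² = 364*6400 = 2329600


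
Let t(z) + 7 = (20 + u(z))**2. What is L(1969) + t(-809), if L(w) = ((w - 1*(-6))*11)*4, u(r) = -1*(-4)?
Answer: 87469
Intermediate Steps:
u(r) = 4
L(w) = 264 + 44*w (L(w) = ((w + 6)*11)*4 = ((6 + w)*11)*4 = (66 + 11*w)*4 = 264 + 44*w)
t(z) = 569 (t(z) = -7 + (20 + 4)**2 = -7 + 24**2 = -7 + 576 = 569)
L(1969) + t(-809) = (264 + 44*1969) + 569 = (264 + 86636) + 569 = 86900 + 569 = 87469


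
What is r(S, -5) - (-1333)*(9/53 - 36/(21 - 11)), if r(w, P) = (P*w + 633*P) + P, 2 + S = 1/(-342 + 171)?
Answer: -350394262/45315 ≈ -7732.4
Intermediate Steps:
S = -343/171 (S = -2 + 1/(-342 + 171) = -2 + 1/(-171) = -2 - 1/171 = -343/171 ≈ -2.0058)
r(w, P) = 634*P + P*w (r(w, P) = (633*P + P*w) + P = 634*P + P*w)
r(S, -5) - (-1333)*(9/53 - 36/(21 - 11)) = -5*(634 - 343/171) - (-1333)*(9/53 - 36/(21 - 11)) = -5*108071/171 - (-1333)*(9*(1/53) - 36/10) = -540355/171 - (-1333)*(9/53 - 36*1/10) = -540355/171 - (-1333)*(9/53 - 18/5) = -540355/171 - (-1333)*(-909)/265 = -540355/171 - 1*1211697/265 = -540355/171 - 1211697/265 = -350394262/45315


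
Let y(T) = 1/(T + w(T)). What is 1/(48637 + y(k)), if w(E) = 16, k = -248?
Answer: 232/11283783 ≈ 2.0560e-5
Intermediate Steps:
y(T) = 1/(16 + T) (y(T) = 1/(T + 16) = 1/(16 + T))
1/(48637 + y(k)) = 1/(48637 + 1/(16 - 248)) = 1/(48637 + 1/(-232)) = 1/(48637 - 1/232) = 1/(11283783/232) = 232/11283783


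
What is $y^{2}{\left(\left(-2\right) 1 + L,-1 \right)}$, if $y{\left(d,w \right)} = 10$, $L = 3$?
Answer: $100$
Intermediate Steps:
$y^{2}{\left(\left(-2\right) 1 + L,-1 \right)} = 10^{2} = 100$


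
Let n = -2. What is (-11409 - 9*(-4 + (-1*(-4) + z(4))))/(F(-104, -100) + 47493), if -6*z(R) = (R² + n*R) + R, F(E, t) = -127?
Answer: -11391/47366 ≈ -0.24049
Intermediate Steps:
z(R) = -R²/6 + R/6 (z(R) = -((R² - 2*R) + R)/6 = -(R² - R)/6 = -R²/6 + R/6)
(-11409 - 9*(-4 + (-1*(-4) + z(4))))/(F(-104, -100) + 47493) = (-11409 - 9*(-4 + (-1*(-4) + (⅙)*4*(1 - 1*4))))/(-127 + 47493) = (-11409 - 9*(-4 + (4 + (⅙)*4*(1 - 4))))/47366 = (-11409 - 9*(-4 + (4 + (⅙)*4*(-3))))*(1/47366) = (-11409 - 9*(-4 + (4 - 2)))*(1/47366) = (-11409 - 9*(-4 + 2))*(1/47366) = (-11409 - 9*(-2))*(1/47366) = (-11409 + 18)*(1/47366) = -11391*1/47366 = -11391/47366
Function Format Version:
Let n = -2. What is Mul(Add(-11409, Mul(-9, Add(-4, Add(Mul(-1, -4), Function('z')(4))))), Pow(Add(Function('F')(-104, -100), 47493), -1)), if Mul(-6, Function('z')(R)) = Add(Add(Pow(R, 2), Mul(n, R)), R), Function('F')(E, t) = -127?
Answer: Rational(-11391, 47366) ≈ -0.24049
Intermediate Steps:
Function('z')(R) = Add(Mul(Rational(-1, 6), Pow(R, 2)), Mul(Rational(1, 6), R)) (Function('z')(R) = Mul(Rational(-1, 6), Add(Add(Pow(R, 2), Mul(-2, R)), R)) = Mul(Rational(-1, 6), Add(Pow(R, 2), Mul(-1, R))) = Add(Mul(Rational(-1, 6), Pow(R, 2)), Mul(Rational(1, 6), R)))
Mul(Add(-11409, Mul(-9, Add(-4, Add(Mul(-1, -4), Function('z')(4))))), Pow(Add(Function('F')(-104, -100), 47493), -1)) = Mul(Add(-11409, Mul(-9, Add(-4, Add(Mul(-1, -4), Mul(Rational(1, 6), 4, Add(1, Mul(-1, 4))))))), Pow(Add(-127, 47493), -1)) = Mul(Add(-11409, Mul(-9, Add(-4, Add(4, Mul(Rational(1, 6), 4, Add(1, -4)))))), Pow(47366, -1)) = Mul(Add(-11409, Mul(-9, Add(-4, Add(4, Mul(Rational(1, 6), 4, -3))))), Rational(1, 47366)) = Mul(Add(-11409, Mul(-9, Add(-4, Add(4, -2)))), Rational(1, 47366)) = Mul(Add(-11409, Mul(-9, Add(-4, 2))), Rational(1, 47366)) = Mul(Add(-11409, Mul(-9, -2)), Rational(1, 47366)) = Mul(Add(-11409, 18), Rational(1, 47366)) = Mul(-11391, Rational(1, 47366)) = Rational(-11391, 47366)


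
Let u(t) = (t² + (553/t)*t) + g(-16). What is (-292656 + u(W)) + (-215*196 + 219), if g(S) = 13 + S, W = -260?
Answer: -266427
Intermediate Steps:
u(t) = 550 + t² (u(t) = (t² + (553/t)*t) + (13 - 16) = (t² + 553) - 3 = (553 + t²) - 3 = 550 + t²)
(-292656 + u(W)) + (-215*196 + 219) = (-292656 + (550 + (-260)²)) + (-215*196 + 219) = (-292656 + (550 + 67600)) + (-42140 + 219) = (-292656 + 68150) - 41921 = -224506 - 41921 = -266427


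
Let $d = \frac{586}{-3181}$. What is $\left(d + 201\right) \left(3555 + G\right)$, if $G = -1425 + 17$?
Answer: $\frac{1371492865}{3181} \approx 4.3115 \cdot 10^{5}$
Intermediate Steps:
$d = - \frac{586}{3181}$ ($d = 586 \left(- \frac{1}{3181}\right) = - \frac{586}{3181} \approx -0.18422$)
$G = -1408$
$\left(d + 201\right) \left(3555 + G\right) = \left(- \frac{586}{3181} + 201\right) \left(3555 - 1408\right) = \frac{638795}{3181} \cdot 2147 = \frac{1371492865}{3181}$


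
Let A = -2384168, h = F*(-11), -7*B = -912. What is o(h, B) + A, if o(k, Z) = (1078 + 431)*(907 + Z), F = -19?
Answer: -5732327/7 ≈ -8.1890e+5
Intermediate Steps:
B = 912/7 (B = -1/7*(-912) = 912/7 ≈ 130.29)
h = 209 (h = -19*(-11) = 209)
o(k, Z) = 1368663 + 1509*Z (o(k, Z) = 1509*(907 + Z) = 1368663 + 1509*Z)
o(h, B) + A = (1368663 + 1509*(912/7)) - 2384168 = (1368663 + 1376208/7) - 2384168 = 10956849/7 - 2384168 = -5732327/7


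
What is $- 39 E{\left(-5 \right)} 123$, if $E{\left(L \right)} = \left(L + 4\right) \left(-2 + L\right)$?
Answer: $-33579$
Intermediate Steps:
$E{\left(L \right)} = \left(-2 + L\right) \left(4 + L\right)$ ($E{\left(L \right)} = \left(4 + L\right) \left(-2 + L\right) = \left(-2 + L\right) \left(4 + L\right)$)
$- 39 E{\left(-5 \right)} 123 = - 39 \left(-8 + \left(-5\right)^{2} + 2 \left(-5\right)\right) 123 = - 39 \left(-8 + 25 - 10\right) 123 = \left(-39\right) 7 \cdot 123 = \left(-273\right) 123 = -33579$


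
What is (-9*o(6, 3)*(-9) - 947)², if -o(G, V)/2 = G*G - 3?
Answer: 39601849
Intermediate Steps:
o(G, V) = 6 - 2*G² (o(G, V) = -2*(G*G - 3) = -2*(G² - 3) = -2*(-3 + G²) = 6 - 2*G²)
(-9*o(6, 3)*(-9) - 947)² = (-9*(6 - 2*6²)*(-9) - 947)² = (-9*(6 - 2*36)*(-9) - 947)² = (-9*(6 - 72)*(-9) - 947)² = (-9*(-66)*(-9) - 947)² = (594*(-9) - 947)² = (-5346 - 947)² = (-6293)² = 39601849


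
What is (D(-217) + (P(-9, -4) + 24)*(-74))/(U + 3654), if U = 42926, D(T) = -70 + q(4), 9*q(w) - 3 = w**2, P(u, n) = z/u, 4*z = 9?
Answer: -32857/838440 ≈ -0.039188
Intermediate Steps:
z = 9/4 (z = (1/4)*9 = 9/4 ≈ 2.2500)
P(u, n) = 9/(4*u)
q(w) = 1/3 + w**2/9
D(T) = -611/9 (D(T) = -70 + (1/3 + (1/9)*4**2) = -70 + (1/3 + (1/9)*16) = -70 + (1/3 + 16/9) = -70 + 19/9 = -611/9)
(D(-217) + (P(-9, -4) + 24)*(-74))/(U + 3654) = (-611/9 + ((9/4)/(-9) + 24)*(-74))/(42926 + 3654) = (-611/9 + ((9/4)*(-1/9) + 24)*(-74))/46580 = (-611/9 + (-1/4 + 24)*(-74))*(1/46580) = (-611/9 + (95/4)*(-74))*(1/46580) = (-611/9 - 3515/2)*(1/46580) = -32857/18*1/46580 = -32857/838440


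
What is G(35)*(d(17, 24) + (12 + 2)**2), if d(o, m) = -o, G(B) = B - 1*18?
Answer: 3043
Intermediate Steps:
G(B) = -18 + B (G(B) = B - 18 = -18 + B)
G(35)*(d(17, 24) + (12 + 2)**2) = (-18 + 35)*(-1*17 + (12 + 2)**2) = 17*(-17 + 14**2) = 17*(-17 + 196) = 17*179 = 3043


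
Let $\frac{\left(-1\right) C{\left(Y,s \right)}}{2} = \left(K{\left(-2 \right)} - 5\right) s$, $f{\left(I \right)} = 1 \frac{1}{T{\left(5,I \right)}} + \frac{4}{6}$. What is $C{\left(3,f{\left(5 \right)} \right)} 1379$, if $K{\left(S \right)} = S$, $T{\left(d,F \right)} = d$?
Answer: $\frac{250978}{15} \approx 16732.0$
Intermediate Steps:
$f{\left(I \right)} = \frac{13}{15}$ ($f{\left(I \right)} = 1 \cdot \frac{1}{5} + \frac{4}{6} = 1 \cdot \frac{1}{5} + 4 \cdot \frac{1}{6} = \frac{1}{5} + \frac{2}{3} = \frac{13}{15}$)
$C{\left(Y,s \right)} = 14 s$ ($C{\left(Y,s \right)} = - 2 \left(-2 - 5\right) s = - 2 \left(- 7 s\right) = 14 s$)
$C{\left(3,f{\left(5 \right)} \right)} 1379 = 14 \cdot \frac{13}{15} \cdot 1379 = \frac{182}{15} \cdot 1379 = \frac{250978}{15}$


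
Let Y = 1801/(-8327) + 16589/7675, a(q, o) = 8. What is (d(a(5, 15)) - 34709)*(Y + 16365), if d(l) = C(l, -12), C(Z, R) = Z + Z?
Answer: -36289119586544229/63909725 ≈ -5.6782e+8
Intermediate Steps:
C(Z, R) = 2*Z
d(l) = 2*l
Y = 124313928/63909725 (Y = 1801*(-1/8327) + 16589*(1/7675) = -1801/8327 + 16589/7675 = 124313928/63909725 ≈ 1.9451)
(d(a(5, 15)) - 34709)*(Y + 16365) = (2*8 - 34709)*(124313928/63909725 + 16365) = (16 - 34709)*(1046006963553/63909725) = -34693*1046006963553/63909725 = -36289119586544229/63909725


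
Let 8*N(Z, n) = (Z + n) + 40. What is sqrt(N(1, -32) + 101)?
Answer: sqrt(1634)/4 ≈ 10.106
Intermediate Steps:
N(Z, n) = 5 + Z/8 + n/8 (N(Z, n) = ((Z + n) + 40)/8 = (40 + Z + n)/8 = 5 + Z/8 + n/8)
sqrt(N(1, -32) + 101) = sqrt((5 + (1/8)*1 + (1/8)*(-32)) + 101) = sqrt((5 + 1/8 - 4) + 101) = sqrt(9/8 + 101) = sqrt(817/8) = sqrt(1634)/4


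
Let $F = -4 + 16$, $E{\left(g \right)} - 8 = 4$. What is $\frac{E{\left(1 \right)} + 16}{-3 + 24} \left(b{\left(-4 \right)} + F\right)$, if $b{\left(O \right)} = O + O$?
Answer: $\frac{16}{3} \approx 5.3333$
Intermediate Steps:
$E{\left(g \right)} = 12$ ($E{\left(g \right)} = 8 + 4 = 12$)
$F = 12$
$b{\left(O \right)} = 2 O$
$\frac{E{\left(1 \right)} + 16}{-3 + 24} \left(b{\left(-4 \right)} + F\right) = \frac{12 + 16}{-3 + 24} \left(2 \left(-4\right) + 12\right) = \frac{28}{21} \left(-8 + 12\right) = 28 \cdot \frac{1}{21} \cdot 4 = \frac{4}{3} \cdot 4 = \frac{16}{3}$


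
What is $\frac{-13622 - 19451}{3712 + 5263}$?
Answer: $- \frac{33073}{8975} \approx -3.685$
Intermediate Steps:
$\frac{-13622 - 19451}{3712 + 5263} = - \frac{33073}{8975}$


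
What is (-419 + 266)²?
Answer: 23409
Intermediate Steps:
(-419 + 266)² = (-153)² = 23409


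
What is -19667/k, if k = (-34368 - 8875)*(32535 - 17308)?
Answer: 19667/658461161 ≈ 2.9868e-5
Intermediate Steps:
k = -658461161 (k = -43243*15227 = -658461161)
-19667/k = -19667/(-658461161) = -19667*(-1/658461161) = 19667/658461161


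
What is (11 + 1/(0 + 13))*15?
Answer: 2160/13 ≈ 166.15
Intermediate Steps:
(11 + 1/(0 + 13))*15 = (11 + 1/13)*15 = (144/13)*15 = 2160/13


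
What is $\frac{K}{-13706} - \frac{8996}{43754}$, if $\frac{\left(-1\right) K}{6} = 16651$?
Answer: $\frac{1061996987}{149923081} \approx 7.0836$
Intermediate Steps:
$K = -99906$ ($K = \left(-6\right) 16651 = -99906$)
$\frac{K}{-13706} - \frac{8996}{43754} = - \frac{99906}{-13706} - \frac{8996}{43754} = \left(-99906\right) \left(- \frac{1}{13706}\right) - \frac{4498}{21877} = \frac{49953}{6853} - \frac{4498}{21877} = \frac{1061996987}{149923081}$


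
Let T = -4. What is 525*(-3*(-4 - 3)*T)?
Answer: -44100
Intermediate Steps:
525*(-3*(-4 - 3)*T) = 525*(-3*(-4 - 3)*(-4)) = 525*(-(-21)*(-4)) = 525*(-3*28) = 525*(-84) = -44100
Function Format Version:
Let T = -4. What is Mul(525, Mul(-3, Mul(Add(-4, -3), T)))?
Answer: -44100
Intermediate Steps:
Mul(525, Mul(-3, Mul(Add(-4, -3), T))) = Mul(525, Mul(-3, Mul(Add(-4, -3), -4))) = Mul(525, Mul(-3, Mul(-7, -4))) = Mul(525, Mul(-3, 28)) = Mul(525, -84) = -44100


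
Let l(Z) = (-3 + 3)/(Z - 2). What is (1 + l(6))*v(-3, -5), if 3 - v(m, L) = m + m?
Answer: 9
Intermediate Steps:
v(m, L) = 3 - 2*m (v(m, L) = 3 - (m + m) = 3 - 2*m)
l(Z) = 0 (l(Z) = 0/(-2 + Z) = 0)
(1 + l(6))*v(-3, -5) = (1 + 0)*(3 - 2*(-3)) = 1*(3 + 6) = 1*9 = 9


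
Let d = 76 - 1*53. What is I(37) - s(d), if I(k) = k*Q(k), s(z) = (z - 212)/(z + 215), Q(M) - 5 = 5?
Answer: 12607/34 ≈ 370.79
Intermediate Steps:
Q(M) = 10 (Q(M) = 5 + 5 = 10)
d = 23 (d = 76 - 53 = 23)
s(z) = (-212 + z)/(215 + z)
I(k) = 10*k (I(k) = k*10 = 10*k)
I(37) - s(d) = 10*37 - (-212 + 23)/(215 + 23) = 370 - (-189)/238 = 370 - 1*(-27/34) = 370 + 27/34 = 12607/34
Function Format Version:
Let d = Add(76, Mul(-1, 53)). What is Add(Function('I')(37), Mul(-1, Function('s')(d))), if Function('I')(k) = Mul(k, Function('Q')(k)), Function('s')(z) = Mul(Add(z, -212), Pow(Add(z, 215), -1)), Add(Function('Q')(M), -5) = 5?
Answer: Rational(12607, 34) ≈ 370.79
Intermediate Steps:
Function('Q')(M) = 10 (Function('Q')(M) = Add(5, 5) = 10)
d = 23 (d = Add(76, -53) = 23)
Function('s')(z) = Mul(Pow(Add(215, z), -1), Add(-212, z)) (Function('s')(z) = Mul(Add(-212, z), Pow(Add(215, z), -1)) = Mul(Pow(Add(215, z), -1), Add(-212, z)))
Function('I')(k) = Mul(10, k) (Function('I')(k) = Mul(k, 10) = Mul(10, k))
Add(Function('I')(37), Mul(-1, Function('s')(d))) = Add(Mul(10, 37), Mul(-1, Mul(Pow(Add(215, 23), -1), Add(-212, 23)))) = Add(370, Mul(-1, Mul(Pow(238, -1), -189))) = Add(370, Mul(-1, Mul(Rational(1, 238), -189))) = Add(370, Mul(-1, Rational(-27, 34))) = Add(370, Rational(27, 34)) = Rational(12607, 34)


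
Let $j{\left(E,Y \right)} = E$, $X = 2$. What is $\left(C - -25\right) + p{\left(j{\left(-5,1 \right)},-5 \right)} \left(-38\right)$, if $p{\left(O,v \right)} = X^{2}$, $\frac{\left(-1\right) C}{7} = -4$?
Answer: $-99$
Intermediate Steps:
$C = 28$ ($C = \left(-7\right) \left(-4\right) = 28$)
$p{\left(O,v \right)} = 4$ ($p{\left(O,v \right)} = 2^{2} = 4$)
$\left(C - -25\right) + p{\left(j{\left(-5,1 \right)},-5 \right)} \left(-38\right) = \left(28 - -25\right) + 4 \left(-38\right) = \left(28 + 25\right) - 152 = 53 - 152 = -99$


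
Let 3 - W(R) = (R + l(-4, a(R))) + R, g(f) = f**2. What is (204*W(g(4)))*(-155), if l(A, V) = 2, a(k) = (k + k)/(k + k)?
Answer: 980220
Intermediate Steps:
a(k) = 1 (a(k) = (2*k)/((2*k)) = (2*k)*(1/(2*k)) = 1)
W(R) = 1 - 2*R (W(R) = 3 - ((R + 2) + R) = 3 - ((2 + R) + R) = 3 - (2 + 2*R) = 3 + (-2 - 2*R) = 1 - 2*R)
(204*W(g(4)))*(-155) = (204*(1 - 2*4**2))*(-155) = (204*(1 - 2*16))*(-155) = (204*(1 - 32))*(-155) = (204*(-31))*(-155) = -6324*(-155) = 980220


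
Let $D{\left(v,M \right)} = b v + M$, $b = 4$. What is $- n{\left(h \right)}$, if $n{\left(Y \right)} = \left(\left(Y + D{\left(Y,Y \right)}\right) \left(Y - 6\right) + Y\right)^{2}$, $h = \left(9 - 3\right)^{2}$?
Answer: $-42458256$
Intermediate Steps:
$D{\left(v,M \right)} = M + 4 v$ ($D{\left(v,M \right)} = 4 v + M = M + 4 v$)
$h = 36$ ($h = 6^{2} = 36$)
$n{\left(Y \right)} = \left(Y + 6 Y \left(-6 + Y\right)\right)^{2}$ ($n{\left(Y \right)} = \left(\left(Y + \left(Y + 4 Y\right)\right) \left(Y - 6\right) + Y\right)^{2} = \left(\left(Y + 5 Y\right) \left(-6 + Y\right) + Y\right)^{2} = \left(6 Y \left(-6 + Y\right) + Y\right)^{2} = \left(Y + 6 Y \left(-6 + Y\right)\right)^{2}$)
$- n{\left(h \right)} = - 36^{2} \left(-35 + 6 \cdot 36\right)^{2} = - 1296 \left(-35 + 216\right)^{2} = - 1296 \cdot 181^{2} = - 1296 \cdot 32761 = \left(-1\right) 42458256 = -42458256$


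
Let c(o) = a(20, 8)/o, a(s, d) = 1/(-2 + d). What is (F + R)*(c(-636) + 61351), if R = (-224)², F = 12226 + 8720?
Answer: 8325378272815/1908 ≈ 4.3634e+9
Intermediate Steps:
F = 20946
c(o) = 1/(6*o) (c(o) = 1/((-2 + 8)*o) = 1/(6*o))
R = 50176
(F + R)*(c(-636) + 61351) = (20946 + 50176)*((⅙)/(-636) + 61351) = 71122*((⅙)*(-1/636) + 61351) = 71122*(-1/3816 + 61351) = 71122*(234115415/3816) = 8325378272815/1908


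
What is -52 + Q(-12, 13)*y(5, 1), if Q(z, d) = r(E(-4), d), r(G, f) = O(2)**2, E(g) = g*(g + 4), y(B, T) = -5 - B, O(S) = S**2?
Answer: -212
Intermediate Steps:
E(g) = g*(4 + g)
r(G, f) = 16 (r(G, f) = (2**2)**2 = 4**2 = 16)
Q(z, d) = 16
-52 + Q(-12, 13)*y(5, 1) = -52 + 16*(-5 - 1*5) = -52 + 16*(-5 - 5) = -52 + 16*(-10) = -52 - 160 = -212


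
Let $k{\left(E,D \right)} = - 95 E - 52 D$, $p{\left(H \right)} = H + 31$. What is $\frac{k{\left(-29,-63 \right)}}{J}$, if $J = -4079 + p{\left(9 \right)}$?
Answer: $- \frac{6031}{4039} \approx -1.4932$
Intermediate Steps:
$p{\left(H \right)} = 31 + H$
$J = -4039$ ($J = -4079 + \left(31 + 9\right) = -4079 + 40 = -4039$)
$\frac{k{\left(-29,-63 \right)}}{J} = \frac{\left(-95\right) \left(-29\right) - -3276}{-4039} = \left(2755 + 3276\right) \left(- \frac{1}{4039}\right) = 6031 \left(- \frac{1}{4039}\right) = - \frac{6031}{4039}$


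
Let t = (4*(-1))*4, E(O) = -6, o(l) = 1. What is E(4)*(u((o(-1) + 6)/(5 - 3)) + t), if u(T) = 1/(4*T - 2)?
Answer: 191/2 ≈ 95.500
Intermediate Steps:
u(T) = 1/(-2 + 4*T)
t = -16 (t = -4*4 = -16)
E(4)*(u((o(-1) + 6)/(5 - 3)) + t) = -6*(1/(2*(-1 + 2*((1 + 6)/(5 - 3)))) - 16) = -6*(1/(2*(-1 + 2*(7/2))) - 16) = -6*(1/(2*(-1 + 7)) - 16) = -6*((½)/6 - 16) = -6*((½)*(⅙) - 16) = -6*(1/12 - 16) = -6*(-191/12) = 191/2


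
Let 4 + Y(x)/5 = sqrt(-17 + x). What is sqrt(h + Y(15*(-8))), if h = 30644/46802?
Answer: sqrt(-10593585898 + 2738034005*I*sqrt(137))/23401 ≈ 4.5985 + 6.3633*I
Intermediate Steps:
h = 15322/23401 (h = 30644*(1/46802) = 15322/23401 ≈ 0.65476)
Y(x) = -20 + 5*sqrt(-17 + x)
sqrt(h + Y(15*(-8))) = sqrt(15322/23401 + (-20 + 5*sqrt(-17 + 15*(-8)))) = sqrt(15322/23401 + (-20 + 5*sqrt(-17 - 120))) = sqrt(15322/23401 + (-20 + 5*sqrt(-137))) = sqrt(15322/23401 + (-20 + 5*(I*sqrt(137)))) = sqrt(15322/23401 + (-20 + 5*I*sqrt(137))) = sqrt(-452698/23401 + 5*I*sqrt(137))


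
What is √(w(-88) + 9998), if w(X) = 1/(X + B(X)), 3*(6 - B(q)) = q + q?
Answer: √48989990/70 ≈ 99.990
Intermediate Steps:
B(q) = 6 - 2*q/3 (B(q) = 6 - (q + q)/3 = 6 - 2*q/3)
w(X) = 1/(6 + X/3) (w(X) = 1/(X + (6 - 2*X/3)) = 1/(6 + X/3))
√(w(-88) + 9998) = √(3/(18 - 88) + 9998) = √(3/(-70) + 9998) = √(3*(-1/70) + 9998) = √(-3/70 + 9998) = √(699857/70) = √48989990/70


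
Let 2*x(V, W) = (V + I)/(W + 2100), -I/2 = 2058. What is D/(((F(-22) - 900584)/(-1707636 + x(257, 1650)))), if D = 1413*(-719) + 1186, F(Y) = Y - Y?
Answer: -12996322028432699/6754380000 ≈ -1.9241e+6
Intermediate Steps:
I = -4116 (I = -2*2058 = -4116)
F(Y) = 0
x(V, W) = (-4116 + V)/(2*(2100 + W)) (x(V, W) = ((V - 4116)/(W + 2100))/2 = ((-4116 + V)/(2100 + W))/2 = (-4116 + V)/(2*(2100 + W)))
D = -1014761 (D = -1015947 + 1186 = -1014761)
D/(((F(-22) - 900584)/(-1707636 + x(257, 1650)))) = -1014761*(-1707636 + (-4116 + 257)/(2*(2100 + 1650)))/(0 - 900584) = -1014761/((-900584/(-1707636 + (½)*(-3859)/3750))) = -1014761/((-900584/(-1707636 + (½)*(1/3750)*(-3859)))) = -1014761/((-900584/(-1707636 - 3859/7500))) = -1014761/((-900584/(-12807273859/7500))) = -1014761/((-900584*(-7500/12807273859))) = -1014761/6754380000/12807273859 = -1014761*12807273859/6754380000 = -12996322028432699/6754380000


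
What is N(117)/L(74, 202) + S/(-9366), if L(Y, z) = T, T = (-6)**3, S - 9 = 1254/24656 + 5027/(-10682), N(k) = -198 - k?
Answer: 299593233953/205564493456 ≈ 1.4574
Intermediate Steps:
S = 564957011/65843848 (S = 9 + (1254/24656 + 5027/(-10682)) = 9 + (1254*(1/24656) + 5027*(-1/10682)) = 9 + (627/12328 - 5027/10682) = 9 - 27637621/65843848 = 564957011/65843848 ≈ 8.5803)
T = -216
L(Y, z) = -216
N(117)/L(74, 202) + S/(-9366) = (-198 - 1*117)/(-216) + (564957011/65843848)/(-9366) = (-198 - 117)*(-1/216) + (564957011/65843848)*(-1/9366) = -315*(-1/216) - 564957011/616693480368 = 35/24 - 564957011/616693480368 = 299593233953/205564493456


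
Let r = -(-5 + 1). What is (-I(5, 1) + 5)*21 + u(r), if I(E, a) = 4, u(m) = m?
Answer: 25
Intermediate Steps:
r = 4 (r = -1*(-4) = 4)
(-I(5, 1) + 5)*21 + u(r) = (-1*4 + 5)*21 + 4 = (-4 + 5)*21 + 4 = 1*21 + 4 = 21 + 4 = 25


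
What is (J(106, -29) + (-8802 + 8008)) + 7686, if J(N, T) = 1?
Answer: 6893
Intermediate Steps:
(J(106, -29) + (-8802 + 8008)) + 7686 = (1 + (-8802 + 8008)) + 7686 = (1 - 794) + 7686 = -793 + 7686 = 6893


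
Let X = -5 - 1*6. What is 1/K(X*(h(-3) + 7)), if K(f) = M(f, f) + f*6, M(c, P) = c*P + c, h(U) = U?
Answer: 1/1628 ≈ 0.00061425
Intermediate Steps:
X = -11 (X = -5 - 6 = -11)
M(c, P) = c + P*c (M(c, P) = P*c + c = c + P*c)
K(f) = 6*f + f*(1 + f) (K(f) = f*(1 + f) + f*6 = f*(1 + f) + 6*f = 6*f + f*(1 + f))
1/K(X*(h(-3) + 7)) = 1/((-11*(-3 + 7))*(7 - 11*(-3 + 7))) = 1/((-11*4)*(7 - 11*4)) = 1/(-44*(7 - 44)) = 1/(-44*(-37)) = 1/1628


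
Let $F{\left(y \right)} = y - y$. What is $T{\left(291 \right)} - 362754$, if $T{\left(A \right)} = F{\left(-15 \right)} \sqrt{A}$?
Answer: $-362754$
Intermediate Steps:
$F{\left(y \right)} = 0$
$T{\left(A \right)} = 0$ ($T{\left(A \right)} = 0 \sqrt{A} = 0$)
$T{\left(291 \right)} - 362754 = 0 - 362754 = -362754$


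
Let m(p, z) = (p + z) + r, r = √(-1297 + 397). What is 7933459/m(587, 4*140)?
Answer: 9099677473/1316509 - 238003770*I/1316509 ≈ 6912.0 - 180.78*I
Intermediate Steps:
r = 30*I (r = √(-900) = 30*I ≈ 30.0*I)
m(p, z) = p + z + 30*I (m(p, z) = (p + z) + 30*I = p + z + 30*I)
7933459/m(587, 4*140) = 7933459/(587 + 4*140 + 30*I) = 7933459/(587 + 560 + 30*I) = 7933459/(1147 + 30*I) = 7933459*((1147 - 30*I)/1316509) = 7933459*(1147 - 30*I)/1316509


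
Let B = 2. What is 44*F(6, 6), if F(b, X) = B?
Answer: 88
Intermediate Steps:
F(b, X) = 2
44*F(6, 6) = 44*2 = 88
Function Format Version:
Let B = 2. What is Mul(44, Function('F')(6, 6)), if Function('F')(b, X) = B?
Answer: 88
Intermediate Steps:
Function('F')(b, X) = 2
Mul(44, Function('F')(6, 6)) = Mul(44, 2) = 88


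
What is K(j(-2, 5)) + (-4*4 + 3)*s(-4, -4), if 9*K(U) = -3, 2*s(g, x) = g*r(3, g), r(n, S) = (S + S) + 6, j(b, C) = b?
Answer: -157/3 ≈ -52.333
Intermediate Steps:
r(n, S) = 6 + 2*S (r(n, S) = 2*S + 6 = 6 + 2*S)
s(g, x) = g*(6 + 2*g)/2 (s(g, x) = (g*(6 + 2*g))/2 = g*(6 + 2*g)/2)
K(U) = -1/3 (K(U) = (1/9)*(-3) = -1/3)
K(j(-2, 5)) + (-4*4 + 3)*s(-4, -4) = -1/3 + (-4*4 + 3)*(-4*(3 - 4)) = -1/3 + (-16 + 3)*(-4*(-1)) = -1/3 - 13*4 = -1/3 - 52 = -157/3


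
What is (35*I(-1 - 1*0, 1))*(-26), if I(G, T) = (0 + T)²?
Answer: -910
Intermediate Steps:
I(G, T) = T²
(35*I(-1 - 1*0, 1))*(-26) = (35*1²)*(-26) = (35*1)*(-26) = 35*(-26) = -910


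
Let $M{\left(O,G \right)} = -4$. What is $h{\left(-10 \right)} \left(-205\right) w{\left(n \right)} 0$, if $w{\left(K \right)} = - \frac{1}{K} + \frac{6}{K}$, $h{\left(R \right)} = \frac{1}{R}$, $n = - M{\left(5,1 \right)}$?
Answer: $0$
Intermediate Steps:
$n = 4$ ($n = \left(-1\right) \left(-4\right) = 4$)
$w{\left(K \right)} = \frac{5}{K}$
$h{\left(-10 \right)} \left(-205\right) w{\left(n \right)} 0 = \frac{1}{-10} \left(-205\right) \frac{5}{4} \cdot 0 = \left(- \frac{1}{10}\right) \left(-205\right) 5 \cdot \frac{1}{4} \cdot 0 = \frac{41 \cdot \frac{5}{4} \cdot 0}{2} = \frac{41}{2} \cdot 0 = 0$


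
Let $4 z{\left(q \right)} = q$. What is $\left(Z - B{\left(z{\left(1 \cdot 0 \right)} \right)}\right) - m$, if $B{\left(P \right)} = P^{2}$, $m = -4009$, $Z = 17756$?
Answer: $21765$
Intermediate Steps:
$z{\left(q \right)} = \frac{q}{4}$
$\left(Z - B{\left(z{\left(1 \cdot 0 \right)} \right)}\right) - m = \left(17756 - \left(\frac{1 \cdot 0}{4}\right)^{2}\right) - -4009 = \left(17756 - \left(\frac{1}{4} \cdot 0\right)^{2}\right) + 4009 = \left(17756 - 0^{2}\right) + 4009 = \left(17756 - 0\right) + 4009 = \left(17756 + 0\right) + 4009 = 17756 + 4009 = 21765$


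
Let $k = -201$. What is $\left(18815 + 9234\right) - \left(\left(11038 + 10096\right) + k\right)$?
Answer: $7116$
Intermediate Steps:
$\left(18815 + 9234\right) - \left(\left(11038 + 10096\right) + k\right) = \left(18815 + 9234\right) - \left(\left(11038 + 10096\right) - 201\right) = 28049 - \left(21134 - 201\right) = 28049 - 20933 = 7116$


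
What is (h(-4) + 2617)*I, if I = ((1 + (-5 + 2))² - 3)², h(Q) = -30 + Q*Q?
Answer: 2603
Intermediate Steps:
h(Q) = -30 + Q²
I = 1 (I = ((1 - 3)² - 3)² = ((-2)² - 3)² = (4 - 3)² = 1² = 1)
(h(-4) + 2617)*I = ((-30 + (-4)²) + 2617)*1 = ((-30 + 16) + 2617)*1 = (-14 + 2617)*1 = 2603*1 = 2603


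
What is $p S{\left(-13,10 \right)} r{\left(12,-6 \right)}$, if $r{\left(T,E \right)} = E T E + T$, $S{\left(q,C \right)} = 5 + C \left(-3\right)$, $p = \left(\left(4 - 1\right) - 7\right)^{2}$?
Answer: $-177600$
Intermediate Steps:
$p = 16$ ($p = \left(\left(4 - 1\right) - 7\right)^{2} = \left(3 - 7\right)^{2} = \left(-4\right)^{2} = 16$)
$S{\left(q,C \right)} = 5 - 3 C$
$r{\left(T,E \right)} = T + T E^{2}$ ($r{\left(T,E \right)} = T E^{2} + T = T + T E^{2}$)
$p S{\left(-13,10 \right)} r{\left(12,-6 \right)} = 16 \left(5 - 30\right) 12 \left(1 + \left(-6\right)^{2}\right) = 16 \left(5 - 30\right) 12 \left(1 + 36\right) = 16 \left(-25\right) 12 \cdot 37 = \left(-400\right) 444 = -177600$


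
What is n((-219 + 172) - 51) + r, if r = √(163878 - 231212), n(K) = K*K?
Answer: 9604 + I*√67334 ≈ 9604.0 + 259.49*I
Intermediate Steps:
n(K) = K²
r = I*√67334 (r = √(-67334) = I*√67334 ≈ 259.49*I)
n((-219 + 172) - 51) + r = ((-219 + 172) - 51)² + I*√67334 = (-47 - 51)² + I*√67334 = (-98)² + I*√67334 = 9604 + I*√67334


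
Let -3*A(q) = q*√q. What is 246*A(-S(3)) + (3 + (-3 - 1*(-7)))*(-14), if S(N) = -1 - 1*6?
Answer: -98 - 574*√7 ≈ -1616.7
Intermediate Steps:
S(N) = -7 (S(N) = -1 - 6 = -7)
A(q) = -q^(3/2)/3 (A(q) = -q*√q/3 = -q^(3/2)/3)
246*A(-S(3)) + (3 + (-3 - 1*(-7)))*(-14) = 246*(-7^(3/2)/3) + (3 + (-3 - 1*(-7)))*(-14) = 246*(-7*√7/3) + (3 + (-3 + 7))*(-14) = 246*(-7*√7/3) + (3 + 4)*(-14) = 246*(-7*√7/3) + 7*(-14) = -574*√7 - 98 = -98 - 574*√7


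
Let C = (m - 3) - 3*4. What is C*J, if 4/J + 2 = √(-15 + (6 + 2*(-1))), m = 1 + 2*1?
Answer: 32/5 + 16*I*√11/5 ≈ 6.4 + 10.613*I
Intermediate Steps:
m = 3 (m = 1 + 2 = 3)
C = -12 (C = (3 - 3) - 3*4 = 0 - 12 = -12)
J = 4/(-2 + I*√11) (J = 4/(-2 + √(-15 + (6 + 2*(-1)))) = 4/(-2 + √(-15 + (6 - 2))) = 4/(-2 + √(-15 + 4)) = 4/(-2 + √(-11)) = 4/(-2 + I*√11) ≈ -0.53333 - 0.88443*I)
C*J = -12*(-8/15 - 4*I*√11/15) = 32/5 + 16*I*√11/5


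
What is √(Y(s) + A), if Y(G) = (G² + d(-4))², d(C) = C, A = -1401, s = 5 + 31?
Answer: √1667863 ≈ 1291.5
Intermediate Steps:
s = 36
Y(G) = (-4 + G²)² (Y(G) = (G² - 4)² = (-4 + G²)²)
√(Y(s) + A) = √((-4 + 36²)² - 1401) = √((-4 + 1296)² - 1401) = √(1292² - 1401) = √(1669264 - 1401) = √1667863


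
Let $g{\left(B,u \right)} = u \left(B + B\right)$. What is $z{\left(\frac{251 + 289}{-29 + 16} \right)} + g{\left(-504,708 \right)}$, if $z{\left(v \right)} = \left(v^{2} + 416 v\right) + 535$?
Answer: $- \frac{123147521}{169} \approx -7.2868 \cdot 10^{5}$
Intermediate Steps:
$z{\left(v \right)} = 535 + v^{2} + 416 v$
$g{\left(B,u \right)} = 2 B u$ ($g{\left(B,u \right)} = u 2 B = 2 B u$)
$z{\left(\frac{251 + 289}{-29 + 16} \right)} + g{\left(-504,708 \right)} = \left(535 + \left(\frac{251 + 289}{-29 + 16}\right)^{2} + 416 \frac{251 + 289}{-29 + 16}\right) + 2 \left(-504\right) 708 = \left(535 + \left(\frac{540}{-13}\right)^{2} + 416 \frac{540}{-13}\right) - 713664 = \left(535 + \left(540 \left(- \frac{1}{13}\right)\right)^{2} + 416 \cdot 540 \left(- \frac{1}{13}\right)\right) - 713664 = \left(535 + \left(- \frac{540}{13}\right)^{2} + 416 \left(- \frac{540}{13}\right)\right) - 713664 = \left(535 + \frac{291600}{169} - 17280\right) - 713664 = - \frac{2538305}{169} - 713664 = - \frac{123147521}{169}$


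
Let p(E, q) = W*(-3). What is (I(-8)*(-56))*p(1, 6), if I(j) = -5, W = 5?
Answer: -4200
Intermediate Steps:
p(E, q) = -15 (p(E, q) = 5*(-3) = -15)
(I(-8)*(-56))*p(1, 6) = -5*(-56)*(-15) = 280*(-15) = -4200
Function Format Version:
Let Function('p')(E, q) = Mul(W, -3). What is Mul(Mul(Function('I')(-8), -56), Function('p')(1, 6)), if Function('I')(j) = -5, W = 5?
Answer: -4200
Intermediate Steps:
Function('p')(E, q) = -15 (Function('p')(E, q) = Mul(5, -3) = -15)
Mul(Mul(Function('I')(-8), -56), Function('p')(1, 6)) = Mul(Mul(-5, -56), -15) = Mul(280, -15) = -4200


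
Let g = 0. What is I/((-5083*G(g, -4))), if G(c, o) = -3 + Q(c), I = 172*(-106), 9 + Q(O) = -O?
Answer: -4558/15249 ≈ -0.29890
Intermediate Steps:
Q(O) = -9 - O
I = -18232
G(c, o) = -12 - c (G(c, o) = -3 + (-9 - c) = -12 - c)
I/((-5083*G(g, -4))) = -18232*(-1/(5083*(-12 - 1*0))) = -18232*(-1/(5083*(-12 + 0))) = -18232/((-5083*(-12))) = -18232/60996 = -18232*1/60996 = -4558/15249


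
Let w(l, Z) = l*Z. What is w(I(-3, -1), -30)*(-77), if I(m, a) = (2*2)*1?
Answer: 9240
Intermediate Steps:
I(m, a) = 4 (I(m, a) = 4*1 = 4)
w(l, Z) = Z*l
w(I(-3, -1), -30)*(-77) = -30*4*(-77) = -120*(-77) = 9240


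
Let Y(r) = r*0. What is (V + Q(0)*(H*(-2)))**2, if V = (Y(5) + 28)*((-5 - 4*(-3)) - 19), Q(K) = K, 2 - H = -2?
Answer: 112896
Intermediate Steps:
Y(r) = 0
H = 4 (H = 2 - 1*(-2) = 2 + 2 = 4)
V = -336 (V = (0 + 28)*((-5 - 4*(-3)) - 19) = 28*((-5 + 12) - 19) = 28*(7 - 19) = 28*(-12) = -336)
(V + Q(0)*(H*(-2)))**2 = (-336 + 0*(4*(-2)))**2 = (-336 + 0*(-8))**2 = (-336 + 0)**2 = (-336)**2 = 112896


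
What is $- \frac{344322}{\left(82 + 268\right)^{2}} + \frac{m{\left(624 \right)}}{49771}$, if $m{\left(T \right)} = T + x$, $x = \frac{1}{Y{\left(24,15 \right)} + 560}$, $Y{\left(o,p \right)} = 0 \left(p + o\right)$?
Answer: $- \frac{68243240173}{24387790000} \approx -2.7983$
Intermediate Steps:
$Y{\left(o,p \right)} = 0$ ($Y{\left(o,p \right)} = 0 \left(o + p\right) = 0$)
$x = \frac{1}{560}$ ($x = \frac{1}{0 + 560} = \frac{1}{560} \approx 0.0017857$)
$m{\left(T \right)} = \frac{1}{560} + T$ ($m{\left(T \right)} = T + \frac{1}{560} = \frac{1}{560} + T$)
$- \frac{344322}{\left(82 + 268\right)^{2}} + \frac{m{\left(624 \right)}}{49771} = - \frac{344322}{\left(82 + 268\right)^{2}} + \frac{\frac{1}{560} + 624}{49771} = - \frac{344322}{350^{2}} + \frac{349441}{560} \cdot \frac{1}{49771} = - \frac{344322}{122500} + \frac{349441}{27871760} = \left(-344322\right) \frac{1}{122500} + \frac{349441}{27871760} = - \frac{172161}{61250} + \frac{349441}{27871760} = - \frac{68243240173}{24387790000}$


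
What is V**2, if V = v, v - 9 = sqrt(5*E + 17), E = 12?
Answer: (9 + sqrt(77))**2 ≈ 315.95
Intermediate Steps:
v = 9 + sqrt(77) (v = 9 + sqrt(5*12 + 17) = 9 + sqrt(60 + 17) = 9 + sqrt(77) ≈ 17.775)
V = 9 + sqrt(77) ≈ 17.775
V**2 = (9 + sqrt(77))**2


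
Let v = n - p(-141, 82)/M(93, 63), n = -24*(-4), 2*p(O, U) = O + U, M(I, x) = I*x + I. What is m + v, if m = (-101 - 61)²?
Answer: 313551419/11904 ≈ 26340.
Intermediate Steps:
M(I, x) = I + I*x
m = 26244 (m = (-162)² = 26244)
p(O, U) = O/2 + U/2 (p(O, U) = (O + U)/2 = O/2 + U/2)
n = 96
v = 1142843/11904 (v = 96 - ((½)*(-141) + (½)*82)/(93*(1 + 63)) = 96 - (-141/2 + 41)/(93*64) = 96 - (-59)/(2*5952) = 96 - 1*(-59/11904) = 96 + 59/11904 = 1142843/11904 ≈ 96.005)
m + v = 26244 + 1142843/11904 = 313551419/11904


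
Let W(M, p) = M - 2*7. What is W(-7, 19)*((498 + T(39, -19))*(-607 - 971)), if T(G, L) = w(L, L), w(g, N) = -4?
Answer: 16370172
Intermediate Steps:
W(M, p) = -14 + M (W(M, p) = M - 14 = -14 + M)
T(G, L) = -4
W(-7, 19)*((498 + T(39, -19))*(-607 - 971)) = (-14 - 7)*((498 - 4)*(-607 - 971)) = -10374*(-1578) = -21*(-779532) = 16370172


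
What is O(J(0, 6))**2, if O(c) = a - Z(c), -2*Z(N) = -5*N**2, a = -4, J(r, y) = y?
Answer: 8836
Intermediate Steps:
Z(N) = 5*N**2/2 (Z(N) = -(-5)*N**2/2 = 5*N**2/2)
O(c) = -4 - 5*c**2/2
O(J(0, 6))**2 = (-4 - 5/2*6**2)**2 = (-4 - 5/2*36)**2 = (-4 - 90)**2 = (-94)**2 = 8836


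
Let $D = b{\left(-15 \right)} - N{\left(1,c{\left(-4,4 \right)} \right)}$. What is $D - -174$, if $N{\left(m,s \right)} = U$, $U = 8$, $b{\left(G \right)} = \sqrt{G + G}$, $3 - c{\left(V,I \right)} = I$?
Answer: $166 + i \sqrt{30} \approx 166.0 + 5.4772 i$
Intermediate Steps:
$c{\left(V,I \right)} = 3 - I$
$b{\left(G \right)} = \sqrt{2} \sqrt{G}$ ($b{\left(G \right)} = \sqrt{2 G} = \sqrt{2} \sqrt{G}$)
$N{\left(m,s \right)} = 8$
$D = -8 + i \sqrt{30}$ ($D = \sqrt{2} \sqrt{-15} - 8 = \sqrt{2} i \sqrt{15} - 8 = i \sqrt{30} - 8 = -8 + i \sqrt{30} \approx -8.0 + 5.4772 i$)
$D - -174 = \left(-8 + i \sqrt{30}\right) - -174 = \left(-8 + i \sqrt{30}\right) + 174 = 166 + i \sqrt{30}$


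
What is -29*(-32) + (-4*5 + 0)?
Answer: 908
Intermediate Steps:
-29*(-32) + (-4*5 + 0) = 928 + (-20 + 0) = 928 - 20 = 908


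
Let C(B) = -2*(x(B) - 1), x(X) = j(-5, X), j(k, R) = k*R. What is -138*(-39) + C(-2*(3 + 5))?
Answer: 5224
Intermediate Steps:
j(k, R) = R*k
x(X) = -5*X (x(X) = X*(-5) = -5*X)
C(B) = 2 + 10*B (C(B) = -2*(-5*B - 1) = -2*(-1 - 5*B) = 2 + 10*B)
-138*(-39) + C(-2*(3 + 5)) = -138*(-39) + (2 + 10*(-2*(3 + 5))) = 5382 + (2 + 10*(-2*8)) = 5382 + (2 + 10*(-16)) = 5382 + (2 - 160) = 5382 - 158 = 5224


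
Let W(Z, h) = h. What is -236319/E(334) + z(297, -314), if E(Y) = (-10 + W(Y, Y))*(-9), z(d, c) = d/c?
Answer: 12223019/152604 ≈ 80.096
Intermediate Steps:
E(Y) = 90 - 9*Y (E(Y) = (-10 + Y)*(-9) = 90 - 9*Y)
-236319/E(334) + z(297, -314) = -236319/(90 - 9*334) + 297/(-314) = -236319/(90 - 3006) + 297*(-1/314) = -236319/(-2916) - 297/314 = -236319*(-1/2916) - 297/314 = 78773/972 - 297/314 = 12223019/152604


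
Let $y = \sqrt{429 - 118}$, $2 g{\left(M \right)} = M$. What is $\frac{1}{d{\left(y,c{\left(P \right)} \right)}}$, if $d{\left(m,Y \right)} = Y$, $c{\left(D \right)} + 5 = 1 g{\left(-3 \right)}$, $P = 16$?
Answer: $- \frac{2}{13} \approx -0.15385$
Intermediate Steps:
$g{\left(M \right)} = \frac{M}{2}$
$c{\left(D \right)} = - \frac{13}{2}$ ($c{\left(D \right)} = -5 + 1 \cdot \frac{1}{2} \left(-3\right) = -5 + 1 \left(- \frac{3}{2}\right) = -5 - \frac{3}{2} = - \frac{13}{2}$)
$y = \sqrt{311} \approx 17.635$
$\frac{1}{d{\left(y,c{\left(P \right)} \right)}} = \frac{1}{- \frac{13}{2}} = - \frac{2}{13}$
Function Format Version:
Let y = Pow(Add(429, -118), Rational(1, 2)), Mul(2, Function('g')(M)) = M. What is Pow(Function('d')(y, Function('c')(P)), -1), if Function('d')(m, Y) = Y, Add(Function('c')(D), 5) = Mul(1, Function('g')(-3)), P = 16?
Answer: Rational(-2, 13) ≈ -0.15385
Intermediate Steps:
Function('g')(M) = Mul(Rational(1, 2), M)
Function('c')(D) = Rational(-13, 2) (Function('c')(D) = Add(-5, Mul(1, Mul(Rational(1, 2), -3))) = Add(-5, Mul(1, Rational(-3, 2))) = Add(-5, Rational(-3, 2)) = Rational(-13, 2))
y = Pow(311, Rational(1, 2)) ≈ 17.635
Pow(Function('d')(y, Function('c')(P)), -1) = Pow(Rational(-13, 2), -1) = Rational(-2, 13)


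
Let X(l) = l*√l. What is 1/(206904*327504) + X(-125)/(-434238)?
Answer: 1/67761887616 + 625*I*√5/434238 ≈ 1.4758e-11 + 0.0032184*I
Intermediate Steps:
X(l) = l^(3/2)
1/(206904*327504) + X(-125)/(-434238) = 1/(206904*327504) + (-125)^(3/2)/(-434238) = (1/206904)*(1/327504) - 625*I*√5*(-1/434238) = 1/67761887616 + 625*I*√5/434238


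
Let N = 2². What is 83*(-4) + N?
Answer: -328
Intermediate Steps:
N = 4
83*(-4) + N = 83*(-4) + 4 = -332 + 4 = -328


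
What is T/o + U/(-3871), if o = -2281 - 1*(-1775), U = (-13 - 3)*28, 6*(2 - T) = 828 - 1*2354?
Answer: -328105/839454 ≈ -0.39086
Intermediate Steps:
T = 769/3 (T = 2 - (828 - 1*2354)/6 = 2 - (828 - 2354)/6 = 2 - ⅙*(-1526) = 2 + 763/3 = 769/3 ≈ 256.33)
U = -448 (U = -16*28 = -448)
o = -506 (o = -2281 + 1775 = -506)
T/o + U/(-3871) = (769/3)/(-506) - 448/(-3871) = (769/3)*(-1/506) - 448*(-1/3871) = -769/1518 + 64/553 = -328105/839454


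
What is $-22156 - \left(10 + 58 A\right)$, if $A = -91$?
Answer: $-16888$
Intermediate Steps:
$-22156 - \left(10 + 58 A\right) = -22156 - \left(10 + 58 \left(-91\right)\right) = -22156 - \left(10 - 5278\right) = -22156 - -5268 = -22156 + 5268 = -16888$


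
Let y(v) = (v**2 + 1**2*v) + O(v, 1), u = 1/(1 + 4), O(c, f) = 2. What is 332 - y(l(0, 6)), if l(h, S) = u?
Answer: 8244/25 ≈ 329.76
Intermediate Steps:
u = 1/5 ≈ 0.20000
l(h, S) = 1/5
y(v) = 2 + v + v**2 (y(v) = (v**2 + 1**2*v) + 2 = (v**2 + 1*v) + 2 = (v**2 + v) + 2 = (v + v**2) + 2 = 2 + v + v**2)
332 - y(l(0, 6)) = 332 - (2 + 1/5 + (1/5)**2) = 332 - (2 + 1/5 + 1/25) = 332 - 1*56/25 = 332 - 56/25 = 8244/25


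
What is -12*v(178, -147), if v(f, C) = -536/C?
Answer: -2144/49 ≈ -43.755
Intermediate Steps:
-12*v(178, -147) = -(-6432)/(-147) = -(-6432)*(-1)/147 = -12*536/147 = -2144/49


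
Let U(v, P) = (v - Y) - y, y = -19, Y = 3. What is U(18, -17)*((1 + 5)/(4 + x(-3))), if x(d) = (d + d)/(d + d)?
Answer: 204/5 ≈ 40.800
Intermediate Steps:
x(d) = 1 (x(d) = (2*d)/((2*d)) = (2*d)*(1/(2*d)) = 1)
U(v, P) = 16 + v (U(v, P) = (v - 1*3) - 1*(-19) = (v - 3) + 19 = (-3 + v) + 19 = 16 + v)
U(18, -17)*((1 + 5)/(4 + x(-3))) = (16 + 18)*((1 + 5)/(4 + 1)) = 34*(6/5) = 204/5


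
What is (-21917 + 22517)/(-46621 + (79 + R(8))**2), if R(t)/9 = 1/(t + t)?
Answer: -51200/3438149 ≈ -0.014892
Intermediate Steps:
R(t) = 9/(2*t) (R(t) = 9/(t + t) = 9/((2*t)) = 9*(1/(2*t)) = 9/(2*t))
(-21917 + 22517)/(-46621 + (79 + R(8))**2) = (-21917 + 22517)/(-46621 + (79 + (9/2)/8)**2) = 600/(-46621 + (79 + (9/2)*(1/8))**2) = 600/(-46621 + (79 + 9/16)**2) = 600/(-46621 + (1273/16)**2) = 600/(-46621 + 1620529/256) = 600/(-10314447/256) = 600*(-256/10314447) = -51200/3438149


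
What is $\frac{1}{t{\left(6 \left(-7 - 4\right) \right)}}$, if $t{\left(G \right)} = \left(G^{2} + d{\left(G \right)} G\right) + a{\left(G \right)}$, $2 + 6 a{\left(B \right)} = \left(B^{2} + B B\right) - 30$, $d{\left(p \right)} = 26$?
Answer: $\frac{3}{12260} \approx 0.0002447$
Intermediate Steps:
$a{\left(B \right)} = - \frac{16}{3} + \frac{B^{2}}{3}$ ($a{\left(B \right)} = - \frac{1}{3} + \frac{\left(B^{2} + B B\right) - 30}{6} = - \frac{1}{3} + \frac{\left(B^{2} + B^{2}\right) - 30}{6} = - \frac{1}{3} + \frac{2 B^{2} - 30}{6} = - \frac{1}{3} + \frac{-30 + 2 B^{2}}{6} = - \frac{1}{3} + \left(-5 + \frac{B^{2}}{3}\right) = - \frac{16}{3} + \frac{B^{2}}{3}$)
$t{\left(G \right)} = - \frac{16}{3} + 26 G + \frac{4 G^{2}}{3}$ ($t{\left(G \right)} = \left(G^{2} + 26 G\right) + \left(- \frac{16}{3} + \frac{G^{2}}{3}\right) = - \frac{16}{3} + 26 G + \frac{4 G^{2}}{3}$)
$\frac{1}{t{\left(6 \left(-7 - 4\right) \right)}} = \frac{1}{- \frac{16}{3} + 26 \cdot 6 \left(-7 - 4\right) + \frac{4 \left(6 \left(-7 - 4\right)\right)^{2}}{3}} = \frac{1}{- \frac{16}{3} + 26 \cdot 6 \left(-11\right) + \frac{4 \left(6 \left(-11\right)\right)^{2}}{3}} = \frac{1}{- \frac{16}{3} + 26 \left(-66\right) + \frac{4 \left(-66\right)^{2}}{3}} = \frac{1}{- \frac{16}{3} - 1716 + \frac{4}{3} \cdot 4356} = \frac{1}{- \frac{16}{3} - 1716 + 5808} = \frac{1}{\frac{12260}{3}} = \frac{3}{12260}$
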